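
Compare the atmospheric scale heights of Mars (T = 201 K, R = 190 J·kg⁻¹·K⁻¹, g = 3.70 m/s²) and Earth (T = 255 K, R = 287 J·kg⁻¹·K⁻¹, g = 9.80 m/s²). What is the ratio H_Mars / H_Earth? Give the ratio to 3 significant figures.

H_Mars/H_Earth ≈ 1.38

H = RT/g for each body.
H_Mars = 190 × 201 / 3.70 = 10322 m.
H_Earth = 287 × 255 / 9.80 = 7467.9 m.
H_Mars/H_Earth = 10322/7467.9 = 1.3822.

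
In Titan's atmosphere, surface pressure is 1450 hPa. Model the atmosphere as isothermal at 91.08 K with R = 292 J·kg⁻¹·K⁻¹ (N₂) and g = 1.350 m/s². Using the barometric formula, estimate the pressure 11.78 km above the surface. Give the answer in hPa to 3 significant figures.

P ≈ 797 hPa

Scale height: H = RT/g = 292 × 91.08 / 1.350 = 19700 m.
Barometric formula: P = P₀ exp(−z/H).
z/H = 11780/19700 = 0.59797; exp(−0.59797) = 0.54993.
P = 1450 × 0.54993 = 797.40 hPa.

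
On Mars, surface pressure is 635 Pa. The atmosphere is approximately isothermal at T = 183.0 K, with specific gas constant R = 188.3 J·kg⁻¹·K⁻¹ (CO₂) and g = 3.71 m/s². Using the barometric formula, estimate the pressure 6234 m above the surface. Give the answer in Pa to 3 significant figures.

P ≈ 325 Pa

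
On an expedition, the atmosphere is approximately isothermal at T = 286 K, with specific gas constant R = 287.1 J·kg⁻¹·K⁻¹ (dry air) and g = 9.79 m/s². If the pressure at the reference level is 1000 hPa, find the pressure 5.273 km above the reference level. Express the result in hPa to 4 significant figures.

Scale height: H = RT/g = 287.1 × 286 / 9.79 = 8387.2 m.
Barometric formula: P = P₀ exp(−z/H).
z/H = 5273.0/8387.2 = 0.62870; exp(−0.62870) = 0.53328.
P = 1000 × 0.53328 = 533.28 hPa.

P ≈ 533.3 hPa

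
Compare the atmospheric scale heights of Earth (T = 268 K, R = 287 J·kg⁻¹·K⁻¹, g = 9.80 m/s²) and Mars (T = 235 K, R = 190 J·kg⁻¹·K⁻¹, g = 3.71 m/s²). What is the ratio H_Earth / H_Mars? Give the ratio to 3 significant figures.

H_Earth/H_Mars ≈ 0.652

H = RT/g for each body.
H_Earth = 287 × 268 / 9.80 = 7848.6 m.
H_Mars = 190 × 235 / 3.71 = 12035 m.
H_Earth/H_Mars = 7848.6/12035 = 0.65215.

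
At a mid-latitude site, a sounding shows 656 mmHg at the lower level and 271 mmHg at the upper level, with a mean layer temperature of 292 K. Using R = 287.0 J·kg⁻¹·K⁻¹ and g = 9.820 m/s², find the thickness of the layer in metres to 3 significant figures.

Δz ≈ 7540 m

Hypsometric equation: Δz = (R T̄/g) ln(P₁/P₂).
R T̄/g = 287.0 × 292 / 9.820 = 8534.0 m.
ln(656/271) = ln(2.4207) = 0.88406.
Δz = 8534.0 × 0.88406 = 7544.6 m.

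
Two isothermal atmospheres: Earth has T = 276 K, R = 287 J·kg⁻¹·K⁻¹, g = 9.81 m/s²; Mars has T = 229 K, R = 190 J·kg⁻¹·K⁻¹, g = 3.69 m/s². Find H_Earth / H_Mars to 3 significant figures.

H_Earth/H_Mars ≈ 0.685

H = RT/g for each body.
H_Earth = 287 × 276 / 9.81 = 8074.6 m.
H_Mars = 190 × 229 / 3.69 = 11791 m.
H_Earth/H_Mars = 8074.6/11791 = 0.68481.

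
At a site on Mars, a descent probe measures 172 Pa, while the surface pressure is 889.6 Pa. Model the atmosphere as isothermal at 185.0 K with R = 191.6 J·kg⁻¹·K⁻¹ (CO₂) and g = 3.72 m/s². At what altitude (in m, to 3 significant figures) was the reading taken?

z ≈ 15700 m

Scale height: H = RT/g = 191.6 × 185.0 / 3.72 = 9528.5 m.
Invert the barometric formula: z = H ln(P₀/P).
P₀/P = 889.6/172 = 5.1721; ln(5.1721) = 1.6433.
z = 9528.5 × 1.6433 = 15658 m.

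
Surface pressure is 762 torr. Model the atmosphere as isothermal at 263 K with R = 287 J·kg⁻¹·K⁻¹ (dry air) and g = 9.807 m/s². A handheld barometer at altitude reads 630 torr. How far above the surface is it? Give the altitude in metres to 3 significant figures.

Scale height: H = RT/g = 287 × 263 / 9.807 = 7696.6 m.
Invert the barometric formula: z = H ln(P₀/P).
P₀/P = 762/630 = 1.2095; ln(1.2095) = 0.19021.
z = 7696.6 × 0.19021 = 1464.0 m.

z ≈ 1460 m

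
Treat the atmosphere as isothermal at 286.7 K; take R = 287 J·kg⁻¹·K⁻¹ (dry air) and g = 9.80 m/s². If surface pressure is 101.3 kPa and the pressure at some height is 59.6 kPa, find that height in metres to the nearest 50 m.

Scale height: H = RT/g = 287 × 286.7 / 9.80 = 8396.2 m.
Invert the barometric formula: z = H ln(P₀/P).
P₀/P = 101.3/59.6 = 1.6997; ln(1.6997) = 0.53045.
z = 8396.2 × 0.53045 = 4453.8 m.

z ≈ 4450 m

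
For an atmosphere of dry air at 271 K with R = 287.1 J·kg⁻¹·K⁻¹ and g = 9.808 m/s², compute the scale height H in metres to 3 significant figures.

H ≈ 7930 m

The scale height of an isothermal atmosphere is H = RT/g.
H = 287.1 × 271 / 9.808 = 77804/9.808 = 7932.7 m.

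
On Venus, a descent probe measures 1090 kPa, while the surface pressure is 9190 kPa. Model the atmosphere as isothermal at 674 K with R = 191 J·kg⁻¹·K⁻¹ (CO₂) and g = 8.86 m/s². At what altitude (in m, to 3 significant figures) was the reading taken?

z ≈ 31000 m

Scale height: H = RT/g = 191 × 674 / 8.86 = 14530 m.
Invert the barometric formula: z = H ln(P₀/P).
P₀/P = 9190/1090 = 8.4312; ln(8.4312) = 2.1319.
z = 14530 × 2.1319 = 30977 m.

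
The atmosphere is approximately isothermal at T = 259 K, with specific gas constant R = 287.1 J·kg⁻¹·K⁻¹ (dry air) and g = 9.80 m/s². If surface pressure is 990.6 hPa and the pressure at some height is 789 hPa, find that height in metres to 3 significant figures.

z ≈ 1730 m

Scale height: H = RT/g = 287.1 × 259 / 9.80 = 7587.6 m.
Invert the barometric formula: z = H ln(P₀/P).
P₀/P = 990.6/789 = 1.2555; ln(1.2555) = 0.22753.
z = 7587.6 × 0.22753 = 1726.4 m.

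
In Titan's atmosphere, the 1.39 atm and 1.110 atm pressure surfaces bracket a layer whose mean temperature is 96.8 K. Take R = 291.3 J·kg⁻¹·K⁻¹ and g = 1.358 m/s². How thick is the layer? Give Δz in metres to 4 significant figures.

Hypsometric equation: Δz = (R T̄/g) ln(P₁/P₂).
R T̄/g = 291.3 × 96.8 / 1.358 = 20764 m.
ln(1.39/1.110) = ln(1.2523) = 0.22498.
Δz = 20764 × 0.22498 = 4671.5 m.

Δz ≈ 4671 m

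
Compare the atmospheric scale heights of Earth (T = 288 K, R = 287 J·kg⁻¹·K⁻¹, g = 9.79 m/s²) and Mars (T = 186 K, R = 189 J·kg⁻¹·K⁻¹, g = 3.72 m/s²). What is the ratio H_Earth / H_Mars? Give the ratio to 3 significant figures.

H_Earth/H_Mars ≈ 0.893

H = RT/g for each body.
H_Earth = 287 × 288 / 9.79 = 8442.9 m.
H_Mars = 189 × 186 / 3.72 = 9450.0 m.
H_Earth/H_Mars = 8442.9/9450.0 = 0.89343.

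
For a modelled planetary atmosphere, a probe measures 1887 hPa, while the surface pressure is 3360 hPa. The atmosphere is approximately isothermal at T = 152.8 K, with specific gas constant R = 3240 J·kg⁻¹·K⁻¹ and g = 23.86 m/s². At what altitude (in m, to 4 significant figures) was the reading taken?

z ≈ 11970 m

Scale height: H = RT/g = 3240 × 152.8 / 23.86 = 20749 m.
Invert the barometric formula: z = H ln(P₀/P).
P₀/P = 3360/1887 = 1.7806; ln(1.7806) = 0.57695.
z = 20749 × 0.57695 = 11971 m.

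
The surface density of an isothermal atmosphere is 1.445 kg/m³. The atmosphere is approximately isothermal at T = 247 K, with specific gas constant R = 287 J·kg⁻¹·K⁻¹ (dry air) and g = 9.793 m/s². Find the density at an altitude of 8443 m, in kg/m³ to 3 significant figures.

ρ ≈ 0.450 kg/m³

Scale height: H = RT/g = 287 × 247 / 9.793 = 7238.7 m.
In an isothermal atmosphere, density decays like pressure: ρ = ρ₀ exp(−z/H).
z/H = 8443.0/7238.7 = 1.1664; exp(−1.1664) = 0.31149.
ρ = 1.445 × 0.31149 = 0.45010 kg/m³.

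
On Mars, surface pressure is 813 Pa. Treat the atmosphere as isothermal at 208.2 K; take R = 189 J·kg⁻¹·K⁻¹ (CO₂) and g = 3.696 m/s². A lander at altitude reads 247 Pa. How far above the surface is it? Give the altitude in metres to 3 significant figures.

Scale height: H = RT/g = 189 × 208.2 / 3.696 = 10647 m.
Invert the barometric formula: z = H ln(P₀/P).
P₀/P = 813/247 = 3.2915; ln(3.2915) = 1.1913.
z = 10647 × 1.1913 = 12684 m.

z ≈ 12700 m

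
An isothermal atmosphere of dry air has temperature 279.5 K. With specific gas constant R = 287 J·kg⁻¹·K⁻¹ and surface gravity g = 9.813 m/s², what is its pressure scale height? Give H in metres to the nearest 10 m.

H ≈ 8170 m

The scale height of an isothermal atmosphere is H = RT/g.
H = 287 × 279.5 / 9.813 = 80216/9.813 = 8174.5 m.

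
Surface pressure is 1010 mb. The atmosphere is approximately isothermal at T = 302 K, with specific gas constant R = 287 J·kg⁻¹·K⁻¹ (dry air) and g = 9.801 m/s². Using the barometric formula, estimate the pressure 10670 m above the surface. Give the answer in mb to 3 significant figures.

Scale height: H = RT/g = 287 × 302 / 9.801 = 8843.4 m.
Barometric formula: P = P₀ exp(−z/H).
z/H = 10670/8843.4 = 1.2065; exp(−1.2065) = 0.29924.
P = 1010 × 0.29924 = 302.23 mb.

P ≈ 302 mb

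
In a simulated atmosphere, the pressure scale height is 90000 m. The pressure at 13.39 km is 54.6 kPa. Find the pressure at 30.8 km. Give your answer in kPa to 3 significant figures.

P ≈ 45.0 kPa

Between two levels, P₂ = P₁ exp(−Δz/H) with Δz = z₂ − z₁.
Δz = 30800 − 13390 = 17410 m; Δz/H = 17410/90000 = 0.19344.
P₂ = 54.6 × exp(−0.19344) = 54.6 × 0.82412 = 44.997 kPa.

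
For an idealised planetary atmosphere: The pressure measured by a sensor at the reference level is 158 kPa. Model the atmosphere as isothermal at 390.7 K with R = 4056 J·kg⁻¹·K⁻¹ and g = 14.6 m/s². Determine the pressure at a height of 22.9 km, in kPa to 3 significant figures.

Scale height: H = RT/g = 4056 × 390.7 / 14.6 = 108540 m.
Barometric formula: P = P₀ exp(−z/H).
z/H = 22900/108540 = 0.21098; exp(−0.21098) = 0.80979.
P = 158 × 0.80979 = 127.95 kPa.

P ≈ 128 kPa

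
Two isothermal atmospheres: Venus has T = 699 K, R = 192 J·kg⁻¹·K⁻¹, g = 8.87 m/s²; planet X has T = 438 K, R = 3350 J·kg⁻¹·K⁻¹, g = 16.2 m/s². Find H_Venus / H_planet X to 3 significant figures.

H_Venus/H_planet X ≈ 0.167

H = RT/g for each body.
H_Venus = 192 × 699 / 8.87 = 15131 m.
H_planet X = 3350 × 438 / 16.2 = 90574 m.
H_Venus/H_planet X = 15131/90574 = 0.16706.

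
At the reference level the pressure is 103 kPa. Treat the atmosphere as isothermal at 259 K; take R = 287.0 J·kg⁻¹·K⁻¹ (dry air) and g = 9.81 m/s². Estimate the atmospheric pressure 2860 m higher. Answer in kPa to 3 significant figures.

Scale height: H = RT/g = 287.0 × 259 / 9.81 = 7577.3 m.
Barometric formula: P = P₀ exp(−z/H).
z/H = 2860.0/7577.3 = 0.37744; exp(−0.37744) = 0.68561.
P = 103 × 0.68561 = 70.618 kPa.

P ≈ 70.6 kPa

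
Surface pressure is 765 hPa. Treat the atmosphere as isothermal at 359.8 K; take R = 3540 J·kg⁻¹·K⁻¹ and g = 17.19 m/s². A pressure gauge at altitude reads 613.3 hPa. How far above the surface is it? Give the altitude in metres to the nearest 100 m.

Scale height: H = RT/g = 3540 × 359.8 / 17.19 = 74095 m.
Invert the barometric formula: z = H ln(P₀/P).
P₀/P = 765/613.3 = 1.2474; ln(1.2474) = 0.22106.
z = 74095 × 0.22106 = 16379 m.

z ≈ 16400 m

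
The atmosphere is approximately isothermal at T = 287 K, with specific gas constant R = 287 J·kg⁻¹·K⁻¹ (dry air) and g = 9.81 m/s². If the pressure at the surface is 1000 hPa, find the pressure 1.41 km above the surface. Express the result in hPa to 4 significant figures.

P ≈ 845.4 hPa

Scale height: H = RT/g = 287 × 287 / 9.81 = 8396.4 m.
Barometric formula: P = P₀ exp(−z/H).
z/H = 1410.0/8396.4 = 0.16793; exp(−0.16793) = 0.84541.
P = 1000 × 0.84541 = 845.41 hPa.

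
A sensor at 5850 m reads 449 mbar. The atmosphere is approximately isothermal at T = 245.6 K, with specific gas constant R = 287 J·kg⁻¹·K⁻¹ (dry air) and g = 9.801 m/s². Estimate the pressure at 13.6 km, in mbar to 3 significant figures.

Scale height: H = RT/g = 287 × 245.6 / 9.801 = 7191.8 m.
Between two levels, P₂ = P₁ exp(−Δz/H) with Δz = z₂ − z₁.
Δz = 13600 − 5850.0 = 7750.0 m; Δz/H = 7750.0/7191.8 = 1.0776.
P₂ = 449 × exp(−1.0776) = 449 × 0.34041 = 152.84 mbar.

P ≈ 153 mbar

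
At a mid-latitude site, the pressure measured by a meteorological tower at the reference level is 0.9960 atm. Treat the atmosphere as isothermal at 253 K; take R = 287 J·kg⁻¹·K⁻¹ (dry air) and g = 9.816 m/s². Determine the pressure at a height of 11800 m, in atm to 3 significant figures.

Scale height: H = RT/g = 287 × 253 / 9.816 = 7397.2 m.
Barometric formula: P = P₀ exp(−z/H).
z/H = 11800/7397.2 = 1.5952; exp(−1.5952) = 0.20287.
P = 0.9960 × 0.20287 = 0.20206 atm.

P ≈ 0.202 atm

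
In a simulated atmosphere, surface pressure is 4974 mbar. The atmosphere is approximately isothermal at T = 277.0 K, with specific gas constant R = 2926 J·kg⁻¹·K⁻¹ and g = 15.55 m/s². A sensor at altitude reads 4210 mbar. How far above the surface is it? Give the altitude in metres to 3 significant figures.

Scale height: H = RT/g = 2926 × 277.0 / 15.55 = 52122 m.
Invert the barometric formula: z = H ln(P₀/P).
P₀/P = 4974/4210 = 1.1815; ln(1.1815) = 0.16678.
z = 52122 × 0.16678 = 8692.9 m.

z ≈ 8690 m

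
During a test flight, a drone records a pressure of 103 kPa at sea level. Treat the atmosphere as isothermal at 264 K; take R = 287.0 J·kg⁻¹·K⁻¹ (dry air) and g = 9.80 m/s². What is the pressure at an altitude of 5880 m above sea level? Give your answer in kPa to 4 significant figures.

Scale height: H = RT/g = 287.0 × 264 / 9.80 = 7731.4 m.
Barometric formula: P = P₀ exp(−z/H).
z/H = 5880.0/7731.4 = 0.76053; exp(−0.76053) = 0.46742.
P = 103 × 0.46742 = 48.144 kPa.

P ≈ 48.14 kPa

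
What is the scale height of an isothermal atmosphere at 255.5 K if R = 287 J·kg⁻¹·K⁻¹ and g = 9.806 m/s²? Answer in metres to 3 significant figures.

H ≈ 7480 m

The scale height of an isothermal atmosphere is H = RT/g.
H = 287 × 255.5 / 9.806 = 73328/9.806 = 7477.9 m.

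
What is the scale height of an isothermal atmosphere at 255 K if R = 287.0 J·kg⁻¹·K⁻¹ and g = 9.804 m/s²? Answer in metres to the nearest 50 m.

The scale height of an isothermal atmosphere is H = RT/g.
H = 287.0 × 255 / 9.804 = 73185/9.804 = 7464.8 m.

H ≈ 7450 m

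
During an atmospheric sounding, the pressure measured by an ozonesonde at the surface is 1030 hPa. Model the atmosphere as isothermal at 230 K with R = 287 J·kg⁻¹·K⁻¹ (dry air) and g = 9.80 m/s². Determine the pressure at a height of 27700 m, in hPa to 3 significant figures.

P ≈ 16.9 hPa

Scale height: H = RT/g = 287 × 230 / 9.80 = 6735.7 m.
Barometric formula: P = P₀ exp(−z/H).
z/H = 27700/6735.7 = 4.1124; exp(−4.1124) = 0.016368.
P = 1030 × 0.016368 = 16.859 hPa.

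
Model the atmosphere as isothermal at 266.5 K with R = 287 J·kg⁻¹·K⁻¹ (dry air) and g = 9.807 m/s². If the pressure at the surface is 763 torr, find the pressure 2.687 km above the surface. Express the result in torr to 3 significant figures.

Scale height: H = RT/g = 287 × 266.5 / 9.807 = 7799.1 m.
Barometric formula: P = P₀ exp(−z/H).
z/H = 2687.0/7799.1 = 0.34453; exp(−0.34453) = 0.70855.
P = 763 × 0.70855 = 540.62 torr.

P ≈ 541 torr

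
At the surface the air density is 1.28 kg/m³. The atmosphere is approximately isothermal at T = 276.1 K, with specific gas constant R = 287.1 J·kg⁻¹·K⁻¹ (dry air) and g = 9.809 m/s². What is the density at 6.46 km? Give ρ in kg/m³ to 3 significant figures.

ρ ≈ 0.575 kg/m³

Scale height: H = RT/g = 287.1 × 276.1 / 9.809 = 8081.2 m.
In an isothermal atmosphere, density decays like pressure: ρ = ρ₀ exp(−z/H).
z/H = 6460.0/8081.2 = 0.79939; exp(−0.79939) = 0.44960.
ρ = 1.28 × 0.44960 = 0.57549 kg/m³.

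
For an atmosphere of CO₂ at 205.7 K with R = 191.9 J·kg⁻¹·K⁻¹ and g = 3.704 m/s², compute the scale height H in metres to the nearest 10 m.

H ≈ 10660 m

The scale height of an isothermal atmosphere is H = RT/g.
H = 191.9 × 205.7 / 3.704 = 39474/3.704 = 10657 m.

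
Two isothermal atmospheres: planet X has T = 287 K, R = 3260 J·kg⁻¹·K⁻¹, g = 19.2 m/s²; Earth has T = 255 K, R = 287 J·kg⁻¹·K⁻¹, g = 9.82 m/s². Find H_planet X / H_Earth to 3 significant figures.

H_planet X/H_Earth ≈ 6.54

H = RT/g for each body.
H_planet X = 3260 × 287 / 19.2 = 48730 m.
H_Earth = 287 × 255 / 9.82 = 7452.6 m.
H_planet X/H_Earth = 48730/7452.6 = 6.5387.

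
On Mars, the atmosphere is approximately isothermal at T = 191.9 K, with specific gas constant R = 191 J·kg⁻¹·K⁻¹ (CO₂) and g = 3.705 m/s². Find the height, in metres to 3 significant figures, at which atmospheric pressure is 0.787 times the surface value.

z ≈ 2370 m

Scale height: H = RT/g = 191 × 191.9 / 3.705 = 9892.8 m.
Set P/P₀ = exp(−z/H) = 0.787, so z = −H ln(0.787).
−ln(0.787) = 0.23953; z = 9892.8 × 0.23953 = 2369.6 m.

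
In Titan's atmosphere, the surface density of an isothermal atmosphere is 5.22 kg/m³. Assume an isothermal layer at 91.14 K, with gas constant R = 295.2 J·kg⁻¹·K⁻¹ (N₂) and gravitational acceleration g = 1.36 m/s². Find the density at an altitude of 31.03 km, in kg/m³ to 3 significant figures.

ρ ≈ 1.09 kg/m³

Scale height: H = RT/g = 295.2 × 91.14 / 1.36 = 19783 m.
In an isothermal atmosphere, density decays like pressure: ρ = ρ₀ exp(−z/H).
z/H = 31030/19783 = 1.5685; exp(−1.5685) = 0.20836.
ρ = 5.22 × 0.20836 = 1.0876 kg/m³.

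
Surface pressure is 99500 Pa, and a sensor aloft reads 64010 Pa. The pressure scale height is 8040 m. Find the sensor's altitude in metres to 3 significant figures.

z ≈ 3550 m

Invert the barometric formula: z = H ln(P₀/P).
P₀/P = 99500/64010 = 1.5544; ln(1.5544) = 0.44109.
z = 8040.0 × 0.44109 = 3546.4 m.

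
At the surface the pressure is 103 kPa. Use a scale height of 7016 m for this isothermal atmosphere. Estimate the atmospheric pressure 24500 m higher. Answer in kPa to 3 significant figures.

Barometric formula: P = P₀ exp(−z/H).
z/H = 24500/7016.0 = 3.4920; exp(−3.4920) = 0.030440.
P = 103 × 0.030440 = 3.1353 kPa.

P ≈ 3.14 kPa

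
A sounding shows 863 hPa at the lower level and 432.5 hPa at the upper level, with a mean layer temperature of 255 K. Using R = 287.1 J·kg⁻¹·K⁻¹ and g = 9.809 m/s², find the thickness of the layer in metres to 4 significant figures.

Hypsometric equation: Δz = (R T̄/g) ln(P₁/P₂).
R T̄/g = 287.1 × 255 / 9.809 = 7463.6 m.
ln(863/432.5) = ln(1.9954) = 0.69084.
Δz = 7463.6 × 0.69084 = 5156.2 m.

Δz ≈ 5156 m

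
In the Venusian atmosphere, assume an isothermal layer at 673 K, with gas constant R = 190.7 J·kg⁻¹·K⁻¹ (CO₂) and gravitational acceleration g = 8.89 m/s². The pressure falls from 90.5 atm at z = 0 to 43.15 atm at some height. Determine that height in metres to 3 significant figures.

z ≈ 10700 m

Scale height: H = RT/g = 190.7 × 673 / 8.89 = 14437 m.
Invert the barometric formula: z = H ln(P₀/P).
P₀/P = 90.5/43.15 = 2.0973; ln(2.0973) = 0.74065.
z = 14437 × 0.74065 = 10693 m.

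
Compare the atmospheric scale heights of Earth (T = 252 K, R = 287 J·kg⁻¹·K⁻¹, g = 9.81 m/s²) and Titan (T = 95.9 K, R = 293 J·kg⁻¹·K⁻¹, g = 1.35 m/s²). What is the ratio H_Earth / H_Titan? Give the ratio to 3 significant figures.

H = RT/g for each body.
H_Earth = 287 × 252 / 9.81 = 7372.5 m.
H_Titan = 293 × 95.9 / 1.35 = 20814 m.
H_Earth/H_Titan = 7372.5/20814 = 0.35421.

H_Earth/H_Titan ≈ 0.354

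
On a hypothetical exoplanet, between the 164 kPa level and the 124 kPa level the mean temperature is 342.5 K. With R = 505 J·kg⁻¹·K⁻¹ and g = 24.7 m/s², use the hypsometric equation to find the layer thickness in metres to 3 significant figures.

Hypsometric equation: Δz = (R T̄/g) ln(P₁/P₂).
R T̄/g = 505 × 342.5 / 24.7 = 7002.5 m.
ln(164/124) = ln(1.3226) = 0.27960.
Δz = 7002.5 × 0.27960 = 1957.9 m.

Δz ≈ 1960 m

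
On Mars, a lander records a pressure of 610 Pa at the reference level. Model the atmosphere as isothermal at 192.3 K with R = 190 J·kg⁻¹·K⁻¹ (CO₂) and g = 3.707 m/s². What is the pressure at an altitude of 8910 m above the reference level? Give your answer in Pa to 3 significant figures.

P ≈ 247 Pa

Scale height: H = RT/g = 190 × 192.3 / 3.707 = 9856.2 m.
Barometric formula: P = P₀ exp(−z/H).
z/H = 8910.0/9856.2 = 0.90400; exp(−0.90400) = 0.40495.
P = 610 × 0.40495 = 247.02 Pa.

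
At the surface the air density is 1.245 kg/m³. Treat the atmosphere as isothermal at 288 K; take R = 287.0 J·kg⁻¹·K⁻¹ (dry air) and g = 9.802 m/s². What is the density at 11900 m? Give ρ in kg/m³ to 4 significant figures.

Scale height: H = RT/g = 287.0 × 288 / 9.802 = 8432.6 m.
In an isothermal atmosphere, density decays like pressure: ρ = ρ₀ exp(−z/H).
z/H = 11900/8432.6 = 1.4112; exp(−1.4112) = 0.24385.
ρ = 1.245 × 0.24385 = 0.30359 kg/m³.

ρ ≈ 0.3036 kg/m³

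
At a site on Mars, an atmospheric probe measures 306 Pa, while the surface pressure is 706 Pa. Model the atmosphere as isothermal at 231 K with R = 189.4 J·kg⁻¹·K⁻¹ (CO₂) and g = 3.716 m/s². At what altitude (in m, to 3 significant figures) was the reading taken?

Scale height: H = RT/g = 189.4 × 231 / 3.716 = 11774 m.
Invert the barometric formula: z = H ln(P₀/P).
P₀/P = 706/306 = 2.3072; ln(2.3072) = 0.83603.
z = 11774 × 0.83603 = 9843.4 m.

z ≈ 9840 m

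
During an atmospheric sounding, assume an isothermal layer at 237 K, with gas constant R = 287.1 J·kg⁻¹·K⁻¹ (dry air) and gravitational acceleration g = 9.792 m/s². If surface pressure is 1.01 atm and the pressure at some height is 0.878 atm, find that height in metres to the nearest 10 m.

z ≈ 970 m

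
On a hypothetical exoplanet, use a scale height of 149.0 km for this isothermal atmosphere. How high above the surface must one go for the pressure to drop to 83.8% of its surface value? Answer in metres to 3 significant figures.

Set P/P₀ = exp(−z/H) = 0.838, so z = −H ln(0.838).
−ln(0.838) = 0.17674; z = 149000 × 0.17674 = 26334 m.

z ≈ 26300 m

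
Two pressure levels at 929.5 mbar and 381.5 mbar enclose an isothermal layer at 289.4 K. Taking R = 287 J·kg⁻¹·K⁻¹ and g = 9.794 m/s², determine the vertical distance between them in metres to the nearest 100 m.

Hypsometric equation: Δz = (R T̄/g) ln(P₁/P₂).
R T̄/g = 287 × 289.4 / 9.794 = 8480.5 m.
ln(929.5/381.5) = ln(2.4364) = 0.89052.
Δz = 8480.5 × 0.89052 = 7552.1 m.

Δz ≈ 7600 m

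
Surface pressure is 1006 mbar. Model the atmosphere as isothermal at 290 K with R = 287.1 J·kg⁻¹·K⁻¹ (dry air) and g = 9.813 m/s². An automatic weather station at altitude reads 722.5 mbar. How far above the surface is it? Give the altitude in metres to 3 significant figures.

z ≈ 2810 m

Scale height: H = RT/g = 287.1 × 290 / 9.813 = 8484.6 m.
Invert the barometric formula: z = H ln(P₀/P).
P₀/P = 1006/722.5 = 1.3924; ln(1.3924) = 0.33103.
z = 8484.6 × 0.33103 = 2808.7 m.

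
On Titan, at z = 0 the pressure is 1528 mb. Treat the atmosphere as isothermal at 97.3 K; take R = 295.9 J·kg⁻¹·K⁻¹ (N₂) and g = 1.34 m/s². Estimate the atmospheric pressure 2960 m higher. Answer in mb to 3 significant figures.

P ≈ 1330 mb

Scale height: H = RT/g = 295.9 × 97.3 / 1.34 = 21486 m.
Barometric formula: P = P₀ exp(−z/H).
z/H = 2960.0/21486 = 0.13776; exp(−0.13776) = 0.87131.
P = 1528 × 0.87131 = 1331.4 mb.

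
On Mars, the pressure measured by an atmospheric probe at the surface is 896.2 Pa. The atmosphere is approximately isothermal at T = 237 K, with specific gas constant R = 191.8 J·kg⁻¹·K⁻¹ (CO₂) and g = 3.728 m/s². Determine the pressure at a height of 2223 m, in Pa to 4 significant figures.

P ≈ 746.8 Pa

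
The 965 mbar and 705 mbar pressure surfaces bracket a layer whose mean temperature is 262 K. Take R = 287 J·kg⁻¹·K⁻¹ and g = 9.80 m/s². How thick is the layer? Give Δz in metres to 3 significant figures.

Δz ≈ 2410 m

Hypsometric equation: Δz = (R T̄/g) ln(P₁/P₂).
R T̄/g = 287 × 262 / 9.80 = 7672.9 m.
ln(965/705) = ln(1.3688) = 0.31393.
Δz = 7672.9 × 0.31393 = 2408.8 m.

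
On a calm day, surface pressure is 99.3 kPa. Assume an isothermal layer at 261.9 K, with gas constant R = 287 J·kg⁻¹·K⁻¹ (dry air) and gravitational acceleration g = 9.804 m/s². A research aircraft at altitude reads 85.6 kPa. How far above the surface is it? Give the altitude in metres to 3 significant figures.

Scale height: H = RT/g = 287 × 261.9 / 9.804 = 7666.8 m.
Invert the barometric formula: z = H ln(P₀/P).
P₀/P = 99.3/85.6 = 1.1600; ln(1.1600) = 0.14842.
z = 7666.8 × 0.14842 = 1137.9 m.

z ≈ 1140 m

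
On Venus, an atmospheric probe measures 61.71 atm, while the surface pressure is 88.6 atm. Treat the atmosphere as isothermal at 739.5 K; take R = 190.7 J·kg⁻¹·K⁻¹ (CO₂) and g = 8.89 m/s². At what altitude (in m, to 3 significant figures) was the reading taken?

z ≈ 5740 m

Scale height: H = RT/g = 190.7 × 739.5 / 8.89 = 15863 m.
Invert the barometric formula: z = H ln(P₀/P).
P₀/P = 88.6/61.71 = 1.4357; ln(1.4357) = 0.36165.
z = 15863 × 0.36165 = 5736.9 m.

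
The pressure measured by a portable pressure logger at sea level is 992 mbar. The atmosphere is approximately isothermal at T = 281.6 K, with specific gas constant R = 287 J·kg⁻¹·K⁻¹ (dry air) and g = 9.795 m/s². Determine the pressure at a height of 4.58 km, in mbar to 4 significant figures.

Scale height: H = RT/g = 287 × 281.6 / 9.795 = 8251.1 m.
Barometric formula: P = P₀ exp(−z/H).
z/H = 4580.0/8251.1 = 0.55508; exp(−0.55508) = 0.57403.
P = 992 × 0.57403 = 569.44 mbar.

P ≈ 569.4 mbar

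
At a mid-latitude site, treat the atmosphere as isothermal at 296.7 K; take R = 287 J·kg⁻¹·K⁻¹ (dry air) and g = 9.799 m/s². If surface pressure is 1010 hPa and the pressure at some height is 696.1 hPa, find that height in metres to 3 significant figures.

Scale height: H = RT/g = 287 × 296.7 / 9.799 = 8690.0 m.
Invert the barometric formula: z = H ln(P₀/P).
P₀/P = 1010/696.1 = 1.4509; ln(1.4509) = 0.37218.
z = 8690.0 × 0.37218 = 3234.2 m.

z ≈ 3230 m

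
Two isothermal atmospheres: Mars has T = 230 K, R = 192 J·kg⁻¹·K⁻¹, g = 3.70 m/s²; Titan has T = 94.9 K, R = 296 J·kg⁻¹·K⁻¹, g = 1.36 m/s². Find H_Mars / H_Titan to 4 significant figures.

H_Mars/H_Titan ≈ 0.5778

H = RT/g for each body.
H_Mars = 192 × 230 / 3.70 = 11935 m.
H_Titan = 296 × 94.9 / 1.36 = 20655 m.
H_Mars/H_Titan = 11935/20655 = 0.57783.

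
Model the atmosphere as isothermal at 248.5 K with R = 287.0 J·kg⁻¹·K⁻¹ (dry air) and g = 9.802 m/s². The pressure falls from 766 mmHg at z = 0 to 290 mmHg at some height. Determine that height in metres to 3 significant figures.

z ≈ 7070 m

Scale height: H = RT/g = 287.0 × 248.5 / 9.802 = 7276.0 m.
Invert the barometric formula: z = H ln(P₀/P).
P₀/P = 766/290 = 2.6414; ln(2.6414) = 0.97131.
z = 7276.0 × 0.97131 = 7067.3 m.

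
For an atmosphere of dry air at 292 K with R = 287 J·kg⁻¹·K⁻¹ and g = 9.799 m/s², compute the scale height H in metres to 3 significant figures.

H ≈ 8550 m

The scale height of an isothermal atmosphere is H = RT/g.
H = 287 × 292 / 9.799 = 83804/9.799 = 8552.3 m.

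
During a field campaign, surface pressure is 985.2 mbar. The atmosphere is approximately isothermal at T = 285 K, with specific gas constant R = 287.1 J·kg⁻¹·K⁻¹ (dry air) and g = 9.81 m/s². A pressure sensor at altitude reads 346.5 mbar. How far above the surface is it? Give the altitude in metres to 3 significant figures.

z ≈ 8720 m

Scale height: H = RT/g = 287.1 × 285 / 9.81 = 8340.8 m.
Invert the barometric formula: z = H ln(P₀/P).
P₀/P = 985.2/346.5 = 2.8433; ln(2.8433) = 1.0450.
z = 8340.8 × 1.0450 = 8716.1 m.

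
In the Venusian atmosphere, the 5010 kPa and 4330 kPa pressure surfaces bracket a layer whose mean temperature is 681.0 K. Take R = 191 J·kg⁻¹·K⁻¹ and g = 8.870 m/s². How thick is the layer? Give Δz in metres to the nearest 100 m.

Δz ≈ 2100 m

Hypsometric equation: Δz = (R T̄/g) ln(P₁/P₂).
R T̄/g = 191 × 681.0 / 8.870 = 14664 m.
ln(5010/4330) = ln(1.1570) = 0.14583.
Δz = 14664 × 0.14583 = 2138.5 m.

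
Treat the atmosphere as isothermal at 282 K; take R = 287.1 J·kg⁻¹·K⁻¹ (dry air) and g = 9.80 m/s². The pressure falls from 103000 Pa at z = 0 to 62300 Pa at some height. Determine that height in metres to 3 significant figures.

z ≈ 4150 m

Scale height: H = RT/g = 287.1 × 282 / 9.80 = 8261.4 m.
Invert the barometric formula: z = H ln(P₀/P).
P₀/P = 103000/62300 = 1.6533; ln(1.6533) = 0.50277.
z = 8261.4 × 0.50277 = 4153.6 m.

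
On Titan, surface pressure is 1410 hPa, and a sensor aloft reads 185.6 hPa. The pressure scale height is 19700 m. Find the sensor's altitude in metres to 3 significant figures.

Invert the barometric formula: z = H ln(P₀/P).
P₀/P = 1410/185.6 = 7.5970; ln(7.5970) = 2.0278.
z = 19700 × 2.0278 = 39948 m.

z ≈ 39900 m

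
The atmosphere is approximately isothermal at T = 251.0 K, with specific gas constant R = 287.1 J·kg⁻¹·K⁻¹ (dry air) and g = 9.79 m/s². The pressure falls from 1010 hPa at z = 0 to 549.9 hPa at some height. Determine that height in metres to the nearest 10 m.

z ≈ 4480 m

Scale height: H = RT/g = 287.1 × 251.0 / 9.79 = 7360.8 m.
Invert the barometric formula: z = H ln(P₀/P).
P₀/P = 1010/549.9 = 1.8367; ln(1.8367) = 0.60797.
z = 7360.8 × 0.60797 = 4475.1 m.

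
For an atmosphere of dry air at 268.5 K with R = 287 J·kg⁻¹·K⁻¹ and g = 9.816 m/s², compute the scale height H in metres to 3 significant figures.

H ≈ 7850 m

The scale height of an isothermal atmosphere is H = RT/g.
H = 287 × 268.5 / 9.816 = 77060/9.816 = 7850.4 m.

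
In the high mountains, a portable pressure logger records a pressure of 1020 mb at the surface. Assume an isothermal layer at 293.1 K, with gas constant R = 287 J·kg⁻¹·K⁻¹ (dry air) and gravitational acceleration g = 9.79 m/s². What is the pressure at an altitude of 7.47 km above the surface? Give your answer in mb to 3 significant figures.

P ≈ 428 mb

Scale height: H = RT/g = 287 × 293.1 / 9.79 = 8592.4 m.
Barometric formula: P = P₀ exp(−z/H).
z/H = 7470.0/8592.4 = 0.86937; exp(−0.86937) = 0.41922.
P = 1020 × 0.41922 = 427.60 mb.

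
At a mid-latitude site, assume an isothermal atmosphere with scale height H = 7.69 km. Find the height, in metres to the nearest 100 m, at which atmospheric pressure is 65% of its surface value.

z ≈ 3300 m

Set P/P₀ = exp(−z/H) = 0.65, so z = −H ln(0.65).
−ln(0.65) = 0.43078; z = 7690.0 × 0.43078 = 3312.7 m.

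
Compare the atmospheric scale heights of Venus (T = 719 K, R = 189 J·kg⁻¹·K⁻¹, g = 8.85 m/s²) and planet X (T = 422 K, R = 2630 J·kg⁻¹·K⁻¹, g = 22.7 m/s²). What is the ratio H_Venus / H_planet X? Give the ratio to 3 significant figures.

H_Venus/H_planet X ≈ 0.314

H = RT/g for each body.
H_Venus = 189 × 719 / 8.85 = 15355 m.
H_planet X = 2630 × 422 / 22.7 = 48893 m.
H_Venus/H_planet X = 15355/48893 = 0.31405.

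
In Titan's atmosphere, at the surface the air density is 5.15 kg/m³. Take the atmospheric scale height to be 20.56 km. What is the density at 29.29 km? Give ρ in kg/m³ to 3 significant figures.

ρ ≈ 1.24 kg/m³

In an isothermal atmosphere, density decays like pressure: ρ = ρ₀ exp(−z/H).
z/H = 29290/20560 = 1.4246; exp(−1.4246) = 0.24060.
ρ = 5.15 × 0.24060 = 1.2391 kg/m³.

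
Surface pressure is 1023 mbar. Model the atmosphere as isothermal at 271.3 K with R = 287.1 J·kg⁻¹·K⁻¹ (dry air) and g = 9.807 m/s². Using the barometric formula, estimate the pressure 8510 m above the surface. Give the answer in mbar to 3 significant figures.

P ≈ 350 mbar

Scale height: H = RT/g = 287.1 × 271.3 / 9.807 = 7942.3 m.
Barometric formula: P = P₀ exp(−z/H).
z/H = 8510.0/7942.3 = 1.0715; exp(−1.0715) = 0.34249.
P = 1023 × 0.34249 = 350.37 mbar.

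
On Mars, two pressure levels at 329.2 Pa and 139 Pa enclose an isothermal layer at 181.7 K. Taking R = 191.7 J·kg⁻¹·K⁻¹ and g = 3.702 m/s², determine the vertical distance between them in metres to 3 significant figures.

Hypsometric equation: Δz = (R T̄/g) ln(P₁/P₂).
R T̄/g = 191.7 × 181.7 / 3.702 = 9408.9 m.
ln(329.2/139) = ln(2.3683) = 0.86217.
Δz = 9408.9 × 0.86217 = 8112.1 m.

Δz ≈ 8110 m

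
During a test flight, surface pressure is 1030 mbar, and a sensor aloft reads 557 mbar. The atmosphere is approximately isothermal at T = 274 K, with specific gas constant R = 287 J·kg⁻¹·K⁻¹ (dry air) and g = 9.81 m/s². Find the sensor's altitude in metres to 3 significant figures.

z ≈ 4930 m

Scale height: H = RT/g = 287 × 274 / 9.81 = 8016.1 m.
Invert the barometric formula: z = H ln(P₀/P).
P₀/P = 1030/557 = 1.8492; ln(1.8492) = 0.61475.
z = 8016.1 × 0.61475 = 4927.9 m.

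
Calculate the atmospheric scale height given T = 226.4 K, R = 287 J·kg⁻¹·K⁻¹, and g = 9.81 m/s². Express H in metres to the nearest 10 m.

H ≈ 6620 m

The scale height of an isothermal atmosphere is H = RT/g.
H = 287 × 226.4 / 9.81 = 64977/9.81 = 6623.5 m.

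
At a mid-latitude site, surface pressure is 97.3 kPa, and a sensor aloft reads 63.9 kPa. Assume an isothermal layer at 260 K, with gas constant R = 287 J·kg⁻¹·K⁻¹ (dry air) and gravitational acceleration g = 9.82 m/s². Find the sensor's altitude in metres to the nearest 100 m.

Scale height: H = RT/g = 287 × 260 / 9.82 = 7598.8 m.
Invert the barometric formula: z = H ln(P₀/P).
P₀/P = 97.3/63.9 = 1.5227; ln(1.5227) = 0.42049.
z = 7598.8 × 0.42049 = 3195.2 m.

z ≈ 3200 m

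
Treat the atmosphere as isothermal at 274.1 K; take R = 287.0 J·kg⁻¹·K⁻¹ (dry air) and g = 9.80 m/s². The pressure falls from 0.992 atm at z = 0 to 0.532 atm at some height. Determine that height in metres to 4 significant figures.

z ≈ 5002 m

Scale height: H = RT/g = 287.0 × 274.1 / 9.80 = 8027.2 m.
Invert the barometric formula: z = H ln(P₀/P).
P₀/P = 0.992/0.532 = 1.8647; ln(1.8647) = 0.62310.
z = 8027.2 × 0.62310 = 5001.7 m.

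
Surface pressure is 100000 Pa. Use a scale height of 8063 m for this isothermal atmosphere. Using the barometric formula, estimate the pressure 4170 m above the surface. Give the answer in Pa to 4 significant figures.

Barometric formula: P = P₀ exp(−z/H).
z/H = 4170.0/8063.0 = 0.51718; exp(−0.51718) = 0.59620.
P = 100000 × 0.59620 = 59620 Pa.

P ≈ 59620 Pa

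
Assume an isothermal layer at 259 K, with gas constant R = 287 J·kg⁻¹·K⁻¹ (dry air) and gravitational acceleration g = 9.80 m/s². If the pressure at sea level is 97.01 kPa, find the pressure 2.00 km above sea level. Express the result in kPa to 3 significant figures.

Scale height: H = RT/g = 287 × 259 / 9.80 = 7585.0 m.
Barometric formula: P = P₀ exp(−z/H).
z/H = 2000.0/7585.0 = 0.26368; exp(−0.26368) = 0.76822.
P = 97.01 × 0.76822 = 74.525 kPa.

P ≈ 74.5 kPa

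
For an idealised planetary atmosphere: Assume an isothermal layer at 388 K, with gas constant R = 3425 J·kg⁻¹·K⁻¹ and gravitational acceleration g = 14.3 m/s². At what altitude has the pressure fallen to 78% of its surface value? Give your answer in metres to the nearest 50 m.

z ≈ 23100 m

Scale height: H = RT/g = 3425 × 388 / 14.3 = 92930 m.
Set P/P₀ = exp(−z/H) = 0.78, so z = −H ln(0.78).
−ln(0.78) = 0.24846; z = 92930 × 0.24846 = 23089 m.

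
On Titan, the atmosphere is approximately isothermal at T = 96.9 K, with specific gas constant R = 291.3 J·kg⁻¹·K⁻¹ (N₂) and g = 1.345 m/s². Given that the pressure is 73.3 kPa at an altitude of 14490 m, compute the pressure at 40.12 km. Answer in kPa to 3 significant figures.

P ≈ 21.6 kPa

Scale height: H = RT/g = 291.3 × 96.9 / 1.345 = 20987 m.
Between two levels, P₂ = P₁ exp(−Δz/H) with Δz = z₂ − z₁.
Δz = 40120 − 14490 = 25630 m; Δz/H = 25630/20987 = 1.2212.
P₂ = 73.3 × exp(−1.2212) = 73.3 × 0.29488 = 21.615 kPa.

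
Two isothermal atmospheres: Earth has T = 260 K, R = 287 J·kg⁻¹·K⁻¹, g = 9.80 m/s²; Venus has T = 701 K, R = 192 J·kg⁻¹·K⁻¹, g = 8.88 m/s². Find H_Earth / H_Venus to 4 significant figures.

H = RT/g for each body.
H_Earth = 287 × 260 / 9.80 = 7614.3 m.
H_Venus = 192 × 701 / 8.88 = 15157 m.
H_Earth/H_Venus = 7614.3/15157 = 0.50236.

H_Earth/H_Venus ≈ 0.5024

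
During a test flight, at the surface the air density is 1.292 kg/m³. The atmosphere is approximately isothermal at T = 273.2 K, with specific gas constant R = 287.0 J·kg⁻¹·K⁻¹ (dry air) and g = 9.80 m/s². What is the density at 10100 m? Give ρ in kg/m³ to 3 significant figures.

Scale height: H = RT/g = 287.0 × 273.2 / 9.80 = 8000.9 m.
In an isothermal atmosphere, density decays like pressure: ρ = ρ₀ exp(−z/H).
z/H = 10100/8000.9 = 1.2624; exp(−1.2624) = 0.28297.
ρ = 1.292 × 0.28297 = 0.36560 kg/m³.

ρ ≈ 0.366 kg/m³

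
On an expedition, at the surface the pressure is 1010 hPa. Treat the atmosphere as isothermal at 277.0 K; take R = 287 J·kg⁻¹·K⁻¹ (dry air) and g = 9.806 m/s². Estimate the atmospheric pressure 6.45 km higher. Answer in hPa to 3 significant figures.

Scale height: H = RT/g = 287 × 277.0 / 9.806 = 8107.2 m.
Barometric formula: P = P₀ exp(−z/H).
z/H = 6450.0/8107.2 = 0.79559; exp(−0.79559) = 0.45131.
P = 1010 × 0.45131 = 455.82 hPa.

P ≈ 456 hPa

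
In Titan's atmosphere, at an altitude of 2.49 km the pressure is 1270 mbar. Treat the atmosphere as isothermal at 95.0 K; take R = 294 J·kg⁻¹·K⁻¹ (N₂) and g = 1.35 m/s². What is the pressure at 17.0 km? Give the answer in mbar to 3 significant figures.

Scale height: H = RT/g = 294 × 95.0 / 1.35 = 20689 m.
Between two levels, P₂ = P₁ exp(−Δz/H) with Δz = z₂ − z₁.
Δz = 17000 − 2490.0 = 14510 m; Δz/H = 14510/20689 = 0.70134.
P₂ = 1270 × exp(−0.70134) = 1270 × 0.49592 = 629.82 mbar.

P ≈ 630 mbar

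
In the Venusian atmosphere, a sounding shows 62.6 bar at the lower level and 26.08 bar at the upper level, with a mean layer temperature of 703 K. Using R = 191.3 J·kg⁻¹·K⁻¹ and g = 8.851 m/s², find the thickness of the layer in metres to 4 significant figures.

Hypsometric equation: Δz = (R T̄/g) ln(P₁/P₂).
R T̄/g = 191.3 × 703 / 8.851 = 15194 m.
ln(62.6/26.08) = ln(2.4003) = 0.87559.
Δz = 15194 × 0.87559 = 13304 m.

Δz ≈ 13300 m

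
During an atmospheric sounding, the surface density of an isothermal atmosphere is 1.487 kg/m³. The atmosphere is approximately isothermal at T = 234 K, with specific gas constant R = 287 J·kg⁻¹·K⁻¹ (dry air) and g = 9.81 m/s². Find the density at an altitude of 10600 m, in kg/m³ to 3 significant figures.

ρ ≈ 0.316 kg/m³

Scale height: H = RT/g = 287 × 234 / 9.81 = 6845.9 m.
In an isothermal atmosphere, density decays like pressure: ρ = ρ₀ exp(−z/H).
z/H = 10600/6845.9 = 1.5484; exp(−1.5484) = 0.21259.
ρ = 1.487 × 0.21259 = 0.31612 kg/m³.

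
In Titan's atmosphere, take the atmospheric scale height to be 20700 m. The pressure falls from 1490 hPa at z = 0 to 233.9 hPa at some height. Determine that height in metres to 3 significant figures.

Invert the barometric formula: z = H ln(P₀/P).
P₀/P = 1490/233.9 = 6.3702; ln(6.3702) = 1.8516.
z = 20700 × 1.8516 = 38328 m.

z ≈ 38300 m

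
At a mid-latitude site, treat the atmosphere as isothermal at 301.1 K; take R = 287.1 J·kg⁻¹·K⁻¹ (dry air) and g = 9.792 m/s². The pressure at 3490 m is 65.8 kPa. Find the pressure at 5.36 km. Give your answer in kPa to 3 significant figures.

P ≈ 53.2 kPa

Scale height: H = RT/g = 287.1 × 301.1 / 9.792 = 8828.2 m.
Between two levels, P₂ = P₁ exp(−Δz/H) with Δz = z₂ − z₁.
Δz = 5360.0 − 3490.0 = 1870.0 m; Δz/H = 1870.0/8828.2 = 0.21182.
P₂ = 65.8 × exp(−0.21182) = 65.8 × 0.80911 = 53.239 kPa.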